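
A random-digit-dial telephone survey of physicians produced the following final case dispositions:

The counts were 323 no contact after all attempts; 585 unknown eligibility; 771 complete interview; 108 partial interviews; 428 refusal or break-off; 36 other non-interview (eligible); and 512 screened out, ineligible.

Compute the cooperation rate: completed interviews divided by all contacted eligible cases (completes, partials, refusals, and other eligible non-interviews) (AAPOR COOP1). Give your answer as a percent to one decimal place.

Top → 771
Base → 771 + 108 + 428 + 36 = 1343
COOP1 = 771 / 1343 = 0.5741

57.4%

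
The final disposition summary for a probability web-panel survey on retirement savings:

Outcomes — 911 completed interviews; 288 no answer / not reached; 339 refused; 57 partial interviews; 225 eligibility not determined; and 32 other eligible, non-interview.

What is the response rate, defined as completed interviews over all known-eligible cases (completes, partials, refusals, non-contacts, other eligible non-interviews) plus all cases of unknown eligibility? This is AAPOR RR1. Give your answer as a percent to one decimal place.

Num → 911
Denom → 911 + 57 + 339 + 288 + 32 + 225 = 1852
RR1 = 911 / 1852 = 0.4919

49.2%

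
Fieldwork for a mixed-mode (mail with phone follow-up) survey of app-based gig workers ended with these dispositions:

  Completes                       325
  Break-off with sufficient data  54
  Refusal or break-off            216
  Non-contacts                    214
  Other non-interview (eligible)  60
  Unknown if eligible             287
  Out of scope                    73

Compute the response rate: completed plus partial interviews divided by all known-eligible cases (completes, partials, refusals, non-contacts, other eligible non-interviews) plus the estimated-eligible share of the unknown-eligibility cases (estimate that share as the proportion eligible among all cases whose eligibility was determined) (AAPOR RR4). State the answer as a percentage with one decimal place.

33.4%

Top: 325 + 54 = 379
Determined eligible: 325 + 54 + 216 + 214 + 60 = 869
e = 869 / (869 + 73) = 869 / 942 = 0.9225
Estimated eligible among unknowns: 0.9225 × 287 = 264.76
Denom: 869 + 264.76 = 1133.76
RR4 = 379 / 1133.76 = 0.3343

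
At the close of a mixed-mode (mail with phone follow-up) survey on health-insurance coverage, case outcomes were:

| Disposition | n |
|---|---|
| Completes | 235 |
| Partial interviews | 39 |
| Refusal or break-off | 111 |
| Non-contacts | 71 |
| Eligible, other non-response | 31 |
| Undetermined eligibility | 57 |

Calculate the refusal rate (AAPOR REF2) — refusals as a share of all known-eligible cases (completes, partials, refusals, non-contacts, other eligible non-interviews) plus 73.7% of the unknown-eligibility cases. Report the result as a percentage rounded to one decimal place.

21.0%

Top → 111
Known eligible → 235 + 39 + 111 + 71 + 31 = 487
Estimated eligible among unknowns → 0.7370 × 57 = 42.01
Denom → 487 + 42.01 = 529.01
REF2 = 111 / 529.01 = 0.2098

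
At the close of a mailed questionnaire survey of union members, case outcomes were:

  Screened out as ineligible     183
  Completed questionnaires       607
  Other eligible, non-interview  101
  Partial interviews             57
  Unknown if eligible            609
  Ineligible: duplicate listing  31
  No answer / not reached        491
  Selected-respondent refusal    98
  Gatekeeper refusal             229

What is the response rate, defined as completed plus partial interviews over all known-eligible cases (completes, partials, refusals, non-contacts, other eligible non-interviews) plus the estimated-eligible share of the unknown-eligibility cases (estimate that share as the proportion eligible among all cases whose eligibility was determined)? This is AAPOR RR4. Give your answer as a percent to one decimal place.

Declined to participate = 229 + 98 = 327
Ineligible = 183 + 31 = 214
Numerator = 607 + 57 = 664
Eligible (known) = 607 + 57 + 327 + 491 + 101 = 1583
e = 1583 / (1583 + 214) = 1583 / 1797 = 0.8809
Estimated eligible among unknowns = 0.8809 × 609 = 536.47
Base = 1583 + 536.47 = 2119.47
RR4 = 664 / 2119.47 = 0.3133

31.3%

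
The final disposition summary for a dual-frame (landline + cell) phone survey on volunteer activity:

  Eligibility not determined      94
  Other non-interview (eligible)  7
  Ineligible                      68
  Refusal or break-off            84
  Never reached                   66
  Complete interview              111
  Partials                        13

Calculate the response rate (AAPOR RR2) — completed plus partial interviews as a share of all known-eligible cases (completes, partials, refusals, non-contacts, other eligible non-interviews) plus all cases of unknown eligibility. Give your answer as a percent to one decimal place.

Numerator = 111 + 13 = 124
Denom = 111 + 13 + 84 + 66 + 7 + 94 = 375
RR2 = 124 / 375 = 0.3307

33.1%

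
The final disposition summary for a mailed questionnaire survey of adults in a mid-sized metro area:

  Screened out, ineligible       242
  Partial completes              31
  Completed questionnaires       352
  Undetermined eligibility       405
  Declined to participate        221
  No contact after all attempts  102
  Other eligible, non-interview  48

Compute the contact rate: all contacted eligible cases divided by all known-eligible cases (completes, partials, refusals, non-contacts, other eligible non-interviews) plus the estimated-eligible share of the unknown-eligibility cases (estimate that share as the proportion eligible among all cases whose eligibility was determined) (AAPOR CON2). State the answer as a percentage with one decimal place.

Numerator: 352 + 31 + 221 + 48 = 652
Known eligible: 352 + 31 + 221 + 102 + 48 = 754
e = 754 / (754 + 242) = 754 / 996 = 0.7570
e × U: 0.7570 × 405 = 306.58
Denominator: 754 + 306.58 = 1060.58
CON2 = 652 / 1060.58 = 0.6148

61.5%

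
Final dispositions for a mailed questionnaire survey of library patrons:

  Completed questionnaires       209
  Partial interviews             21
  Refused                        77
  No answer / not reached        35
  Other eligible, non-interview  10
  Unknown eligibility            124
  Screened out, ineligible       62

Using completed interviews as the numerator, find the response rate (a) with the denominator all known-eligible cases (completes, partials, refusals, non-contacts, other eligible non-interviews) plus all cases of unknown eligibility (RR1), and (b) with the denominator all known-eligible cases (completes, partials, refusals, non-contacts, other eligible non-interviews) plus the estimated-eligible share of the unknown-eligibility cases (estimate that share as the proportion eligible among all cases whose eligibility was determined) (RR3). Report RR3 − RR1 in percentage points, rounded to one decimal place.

Top = 209
Denominator = 209 + 21 + 77 + 35 + 10 + 124 = 476
RR1 = 209 / 476 = 0.4391
Known eligible = 209 + 21 + 77 + 35 + 10 = 352
e = 352 / (352 + 62) = 352 / 414 = 0.8502
Estimated eligible among unknowns = 0.8502 × 124 = 105.42
Denominator = 352 + 105.42 = 457.42
RR3 = 209 / 457.42 = 0.4569
Difference = 45.69 − 43.91 = 1.78 percentage points

1.8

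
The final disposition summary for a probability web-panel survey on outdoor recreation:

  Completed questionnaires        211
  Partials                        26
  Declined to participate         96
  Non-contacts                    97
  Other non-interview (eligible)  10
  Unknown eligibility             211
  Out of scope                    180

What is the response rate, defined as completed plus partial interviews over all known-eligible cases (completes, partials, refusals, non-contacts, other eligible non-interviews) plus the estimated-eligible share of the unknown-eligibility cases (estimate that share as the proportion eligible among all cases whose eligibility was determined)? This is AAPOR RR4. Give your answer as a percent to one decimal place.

Numerator = 211 + 26 = 237
Determined eligible = 211 + 26 + 96 + 97 + 10 = 440
e = 440 / (440 + 180) = 440 / 620 = 0.7097
Estimated eligible among unknowns = 0.7097 × 211 = 149.75
Denominator = 440 + 149.75 = 589.75
RR4 = 237 / 589.75 = 0.4019

40.2%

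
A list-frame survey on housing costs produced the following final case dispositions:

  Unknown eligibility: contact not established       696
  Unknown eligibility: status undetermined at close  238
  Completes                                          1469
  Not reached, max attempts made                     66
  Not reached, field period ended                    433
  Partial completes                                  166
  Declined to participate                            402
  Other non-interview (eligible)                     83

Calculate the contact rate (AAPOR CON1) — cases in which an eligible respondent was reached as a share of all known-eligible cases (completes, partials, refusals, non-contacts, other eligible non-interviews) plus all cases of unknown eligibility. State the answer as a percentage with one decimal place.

No contact after all attempts = 433 + 66 = 499
Unknown if eligible = 696 + 238 = 934
Top: 1469 + 166 + 402 + 83 = 2120
Base: 1469 + 166 + 402 + 499 + 83 + 934 = 3553
CON1 = 2120 / 3553 = 0.5967

59.7%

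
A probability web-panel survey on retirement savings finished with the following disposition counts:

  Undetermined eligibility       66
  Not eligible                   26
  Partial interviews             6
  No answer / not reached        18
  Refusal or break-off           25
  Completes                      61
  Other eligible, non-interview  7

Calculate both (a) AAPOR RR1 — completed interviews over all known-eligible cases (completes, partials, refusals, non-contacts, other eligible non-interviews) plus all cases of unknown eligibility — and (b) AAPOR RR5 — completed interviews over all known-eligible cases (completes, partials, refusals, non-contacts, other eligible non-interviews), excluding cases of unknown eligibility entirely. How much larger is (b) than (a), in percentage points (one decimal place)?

Num → 61
Denominator → 61 + 6 + 25 + 18 + 7 + 66 = 183
RR1 = 61 / 183 = 0.3333
Denominator → 61 + 6 + 25 + 18 + 7 = 117
RR5 = 61 / 117 = 0.5214
Difference = 52.14 − 33.33 = 18.81 percentage points

18.8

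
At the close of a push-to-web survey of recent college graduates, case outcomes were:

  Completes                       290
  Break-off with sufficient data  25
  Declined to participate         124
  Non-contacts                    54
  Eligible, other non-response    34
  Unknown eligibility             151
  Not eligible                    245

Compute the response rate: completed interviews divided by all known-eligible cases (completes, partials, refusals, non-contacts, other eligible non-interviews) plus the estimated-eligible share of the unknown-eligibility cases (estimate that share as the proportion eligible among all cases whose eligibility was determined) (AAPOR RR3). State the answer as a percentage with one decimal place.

46.0%

Top: 290
Determined eligible: 290 + 25 + 124 + 54 + 34 = 527
e = 527 / (527 + 245) = 527 / 772 = 0.6826
e × U: 0.6826 × 151 = 103.07
Denominator: 527 + 103.07 = 630.07
RR3 = 290 / 630.07 = 0.4603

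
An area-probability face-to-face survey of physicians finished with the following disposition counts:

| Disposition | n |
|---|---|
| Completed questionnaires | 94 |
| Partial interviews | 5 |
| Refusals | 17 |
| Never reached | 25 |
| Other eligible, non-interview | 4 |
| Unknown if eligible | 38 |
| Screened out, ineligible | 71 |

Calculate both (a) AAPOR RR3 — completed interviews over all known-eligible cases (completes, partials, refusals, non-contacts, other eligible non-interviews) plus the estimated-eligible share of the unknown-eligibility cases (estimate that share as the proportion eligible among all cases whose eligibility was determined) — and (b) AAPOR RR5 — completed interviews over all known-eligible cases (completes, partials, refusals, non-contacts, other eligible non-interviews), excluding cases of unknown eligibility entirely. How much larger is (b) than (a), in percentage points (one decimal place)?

9.7

Num → 94
Determined eligible → 94 + 5 + 17 + 25 + 4 = 145
e = 145 / (145 + 71) = 145 / 216 = 0.6713
Eligible share of unknowns → 0.6713 × 38 = 25.51
Base → 145 + 25.51 = 170.51
RR3 = 94 / 170.51 = 0.5513
Base → 94 + 5 + 17 + 25 + 4 = 145
RR5 = 94 / 145 = 0.6483
Difference = 64.83 − 55.13 = 9.70 percentage points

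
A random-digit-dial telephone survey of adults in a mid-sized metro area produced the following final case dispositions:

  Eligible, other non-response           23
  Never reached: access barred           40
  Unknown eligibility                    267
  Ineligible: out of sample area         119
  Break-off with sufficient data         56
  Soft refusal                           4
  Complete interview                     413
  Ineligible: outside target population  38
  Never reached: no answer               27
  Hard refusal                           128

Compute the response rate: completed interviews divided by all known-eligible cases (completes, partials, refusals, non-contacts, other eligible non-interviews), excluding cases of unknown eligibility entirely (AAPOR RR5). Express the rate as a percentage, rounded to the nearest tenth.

Refusals = 128 + 4 = 132
Never reached = 27 + 40 = 67
Not eligible = 38 + 119 = 157
Numerator → 413
Denom → 413 + 56 + 132 + 67 + 23 = 691
RR5 = 413 / 691 = 0.5977

59.8%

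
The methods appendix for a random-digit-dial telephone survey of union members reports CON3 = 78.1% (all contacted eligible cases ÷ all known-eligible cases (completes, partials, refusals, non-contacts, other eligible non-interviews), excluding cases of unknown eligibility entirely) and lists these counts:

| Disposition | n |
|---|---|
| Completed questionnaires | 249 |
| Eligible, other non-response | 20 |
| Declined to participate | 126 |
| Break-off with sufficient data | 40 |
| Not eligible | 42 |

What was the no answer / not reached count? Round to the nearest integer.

122

Num → 249 + 40 + 126 + 20 = 435
CON3 = 435 / D = 0.781
D = 435 / 0.781 = 557.0
Remaining denominator categories sum to 435
no answer / not reached = 557.0 − 435 ≈ 122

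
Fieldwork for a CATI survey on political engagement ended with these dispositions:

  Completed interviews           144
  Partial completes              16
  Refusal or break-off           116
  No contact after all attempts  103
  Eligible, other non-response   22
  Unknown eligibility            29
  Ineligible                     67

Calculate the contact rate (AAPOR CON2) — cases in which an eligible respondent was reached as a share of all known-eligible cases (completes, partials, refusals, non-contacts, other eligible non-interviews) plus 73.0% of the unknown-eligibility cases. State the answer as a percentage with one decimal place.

Top → 144 + 16 + 116 + 22 = 298
Determined eligible → 144 + 16 + 116 + 103 + 22 = 401
e × U → 0.7300 × 29 = 21.17
Denominator → 401 + 21.17 = 422.17
CON2 = 298 / 422.17 = 0.7059

70.6%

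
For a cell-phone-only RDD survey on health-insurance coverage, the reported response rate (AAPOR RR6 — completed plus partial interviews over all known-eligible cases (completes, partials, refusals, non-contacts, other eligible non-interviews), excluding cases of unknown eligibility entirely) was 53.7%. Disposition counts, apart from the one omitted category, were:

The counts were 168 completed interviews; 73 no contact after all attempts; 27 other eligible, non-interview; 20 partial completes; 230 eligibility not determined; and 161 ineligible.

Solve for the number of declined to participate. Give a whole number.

62

Num = 168 + 20 = 188
RR6 = 188 / D = 0.537
D = 188 / 0.537 = 350.1
Rest of base = 288
declined to participate = 350.1 − 288 ≈ 62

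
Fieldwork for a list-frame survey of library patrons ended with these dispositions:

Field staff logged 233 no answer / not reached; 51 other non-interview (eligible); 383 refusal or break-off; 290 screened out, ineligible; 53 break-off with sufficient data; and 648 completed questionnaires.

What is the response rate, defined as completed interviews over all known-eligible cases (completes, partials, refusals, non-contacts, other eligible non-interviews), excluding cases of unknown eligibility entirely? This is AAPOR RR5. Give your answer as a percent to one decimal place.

Num: 648
Base: 648 + 53 + 383 + 233 + 51 = 1368
RR5 = 648 / 1368 = 0.4737

47.4%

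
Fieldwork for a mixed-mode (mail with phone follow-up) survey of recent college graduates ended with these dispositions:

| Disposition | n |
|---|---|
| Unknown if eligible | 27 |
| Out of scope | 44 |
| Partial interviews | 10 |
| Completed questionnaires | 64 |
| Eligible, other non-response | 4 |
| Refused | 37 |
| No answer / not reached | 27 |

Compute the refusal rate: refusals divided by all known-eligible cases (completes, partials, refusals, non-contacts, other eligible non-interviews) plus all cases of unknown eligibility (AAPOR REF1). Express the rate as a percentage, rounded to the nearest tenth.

21.9%

Top → 37
Denominator → 64 + 10 + 37 + 27 + 4 + 27 = 169
REF1 = 37 / 169 = 0.2189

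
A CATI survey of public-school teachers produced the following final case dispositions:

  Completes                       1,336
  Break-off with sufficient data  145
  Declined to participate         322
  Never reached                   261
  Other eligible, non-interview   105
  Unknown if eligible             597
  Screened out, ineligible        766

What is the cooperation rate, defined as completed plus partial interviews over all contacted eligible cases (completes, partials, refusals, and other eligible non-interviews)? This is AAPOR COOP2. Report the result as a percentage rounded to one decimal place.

Num → 1336 + 145 = 1481
Denominator → 1336 + 145 + 322 + 105 = 1908
COOP2 = 1481 / 1908 = 0.7762

77.6%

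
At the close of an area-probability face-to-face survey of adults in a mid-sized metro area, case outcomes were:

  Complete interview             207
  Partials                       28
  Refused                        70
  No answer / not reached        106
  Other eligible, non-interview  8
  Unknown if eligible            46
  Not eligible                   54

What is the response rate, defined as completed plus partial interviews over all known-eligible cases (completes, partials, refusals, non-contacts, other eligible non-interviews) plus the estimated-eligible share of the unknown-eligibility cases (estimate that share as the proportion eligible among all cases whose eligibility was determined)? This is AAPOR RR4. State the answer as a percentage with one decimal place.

51.1%

Top → 207 + 28 = 235
Eligible (known) → 207 + 28 + 70 + 106 + 8 = 419
e = 419 / (419 + 54) = 419 / 473 = 0.8858
Estimated eligible among unknowns → 0.8858 × 46 = 40.75
Base → 419 + 40.75 = 459.75
RR4 = 235 / 459.75 = 0.5111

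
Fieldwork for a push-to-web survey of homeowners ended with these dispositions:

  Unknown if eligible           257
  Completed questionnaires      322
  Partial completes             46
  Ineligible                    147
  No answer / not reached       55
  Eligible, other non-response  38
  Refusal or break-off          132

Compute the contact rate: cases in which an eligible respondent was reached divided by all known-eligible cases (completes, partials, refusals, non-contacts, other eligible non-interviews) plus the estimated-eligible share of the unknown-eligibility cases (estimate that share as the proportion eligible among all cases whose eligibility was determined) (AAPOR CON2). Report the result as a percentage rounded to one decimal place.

Top: 322 + 46 + 132 + 38 = 538
Eligible (known): 322 + 46 + 132 + 55 + 38 = 593
e = 593 / (593 + 147) = 593 / 740 = 0.8014
e × U: 0.8014 × 257 = 205.96
Base: 593 + 205.96 = 798.96
CON2 = 538 / 798.96 = 0.6734

67.3%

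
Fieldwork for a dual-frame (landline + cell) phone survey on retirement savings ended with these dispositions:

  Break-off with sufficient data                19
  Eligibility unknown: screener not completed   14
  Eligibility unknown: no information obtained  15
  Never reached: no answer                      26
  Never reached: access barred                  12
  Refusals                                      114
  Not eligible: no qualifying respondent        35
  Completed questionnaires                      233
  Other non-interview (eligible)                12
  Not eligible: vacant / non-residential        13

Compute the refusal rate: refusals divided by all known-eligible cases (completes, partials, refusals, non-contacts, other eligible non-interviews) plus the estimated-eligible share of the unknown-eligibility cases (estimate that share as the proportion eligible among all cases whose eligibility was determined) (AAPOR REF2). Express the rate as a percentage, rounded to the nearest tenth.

25.8%

Never reached = 26 + 12 = 38
Eligibility not determined = 14 + 15 = 29
Screened out, ineligible = 35 + 13 = 48
Top: 114
Known eligible: 233 + 19 + 114 + 38 + 12 = 416
e = 416 / (416 + 48) = 416 / 464 = 0.8966
e × U: 0.8966 × 29 = 26.00
Base: 416 + 26.00 = 442.00
REF2 = 114 / 442.00 = 0.2579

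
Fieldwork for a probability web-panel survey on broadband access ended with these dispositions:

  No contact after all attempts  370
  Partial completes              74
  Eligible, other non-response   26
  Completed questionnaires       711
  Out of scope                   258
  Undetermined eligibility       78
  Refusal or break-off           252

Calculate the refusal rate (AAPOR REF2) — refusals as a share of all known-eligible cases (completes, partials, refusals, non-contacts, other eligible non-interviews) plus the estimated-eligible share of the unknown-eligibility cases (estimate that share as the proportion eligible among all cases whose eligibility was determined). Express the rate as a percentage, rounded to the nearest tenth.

16.8%

Num → 252
Eligible (known) → 711 + 74 + 252 + 370 + 26 = 1433
e = 1433 / (1433 + 258) = 1433 / 1691 = 0.8474
Estimated eligible among unknowns → 0.8474 × 78 = 66.10
Denom → 1433 + 66.10 = 1499.10
REF2 = 252 / 1499.10 = 0.1681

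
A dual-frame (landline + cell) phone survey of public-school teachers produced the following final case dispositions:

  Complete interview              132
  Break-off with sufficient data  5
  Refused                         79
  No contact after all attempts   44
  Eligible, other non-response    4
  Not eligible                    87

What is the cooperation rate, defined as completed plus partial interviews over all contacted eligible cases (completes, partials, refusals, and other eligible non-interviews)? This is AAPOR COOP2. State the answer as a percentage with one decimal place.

62.3%

Top = 132 + 5 = 137
Base = 132 + 5 + 79 + 4 = 220
COOP2 = 137 / 220 = 0.6227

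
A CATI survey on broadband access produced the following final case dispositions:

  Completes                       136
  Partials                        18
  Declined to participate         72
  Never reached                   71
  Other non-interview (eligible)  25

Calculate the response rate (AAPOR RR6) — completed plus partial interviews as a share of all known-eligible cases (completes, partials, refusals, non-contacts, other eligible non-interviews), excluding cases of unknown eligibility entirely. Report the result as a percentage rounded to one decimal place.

47.8%

Numerator = 136 + 18 = 154
Denom = 136 + 18 + 72 + 71 + 25 = 322
RR6 = 154 / 322 = 0.4783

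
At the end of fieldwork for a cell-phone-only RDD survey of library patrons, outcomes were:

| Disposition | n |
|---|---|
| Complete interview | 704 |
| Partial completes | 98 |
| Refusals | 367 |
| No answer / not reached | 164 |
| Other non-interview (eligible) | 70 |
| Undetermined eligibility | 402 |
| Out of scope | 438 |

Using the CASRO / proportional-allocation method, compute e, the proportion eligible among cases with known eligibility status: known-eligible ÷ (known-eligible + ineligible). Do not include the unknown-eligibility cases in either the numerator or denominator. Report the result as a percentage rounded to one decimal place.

Known eligible → 704 + 98 + 367 + 164 + 70 = 1403
e = 1403 / (1403 + 438) = 1403 / 1841 = 0.7621

76.2%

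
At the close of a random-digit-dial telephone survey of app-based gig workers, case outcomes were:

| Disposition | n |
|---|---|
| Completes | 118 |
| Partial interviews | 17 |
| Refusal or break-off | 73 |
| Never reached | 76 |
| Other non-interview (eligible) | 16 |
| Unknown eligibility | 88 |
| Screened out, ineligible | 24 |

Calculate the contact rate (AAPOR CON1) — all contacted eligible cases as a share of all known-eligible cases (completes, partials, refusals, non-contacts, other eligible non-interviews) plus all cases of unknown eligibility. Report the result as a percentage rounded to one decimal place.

57.7%

Top → 118 + 17 + 73 + 16 = 224
Denominator → 118 + 17 + 73 + 76 + 16 + 88 = 388
CON1 = 224 / 388 = 0.5773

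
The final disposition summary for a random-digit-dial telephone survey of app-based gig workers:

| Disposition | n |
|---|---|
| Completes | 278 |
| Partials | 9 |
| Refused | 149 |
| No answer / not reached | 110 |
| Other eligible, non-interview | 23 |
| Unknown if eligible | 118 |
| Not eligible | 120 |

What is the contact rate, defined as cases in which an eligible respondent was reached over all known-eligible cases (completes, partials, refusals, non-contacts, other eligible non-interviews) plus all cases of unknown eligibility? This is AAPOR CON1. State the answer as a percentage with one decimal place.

66.8%

Top → 278 + 9 + 149 + 23 = 459
Base → 278 + 9 + 149 + 110 + 23 + 118 = 687
CON1 = 459 / 687 = 0.6681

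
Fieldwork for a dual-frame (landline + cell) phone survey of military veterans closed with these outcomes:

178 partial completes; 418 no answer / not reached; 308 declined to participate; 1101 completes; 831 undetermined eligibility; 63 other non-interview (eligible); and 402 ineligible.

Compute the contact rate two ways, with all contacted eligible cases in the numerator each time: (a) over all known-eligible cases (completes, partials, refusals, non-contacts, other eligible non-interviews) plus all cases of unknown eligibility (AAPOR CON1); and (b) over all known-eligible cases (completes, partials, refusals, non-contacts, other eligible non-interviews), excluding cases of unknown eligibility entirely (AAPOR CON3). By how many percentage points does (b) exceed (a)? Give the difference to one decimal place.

22.9

Numerator: 1101 + 178 + 308 + 63 = 1650
Denom: 1101 + 178 + 308 + 418 + 63 + 831 = 2899
CON1 = 1650 / 2899 = 0.5692
Denom: 1101 + 178 + 308 + 418 + 63 = 2068
CON3 = 1650 / 2068 = 0.7979
Difference = 79.79 − 56.92 = 22.87 percentage points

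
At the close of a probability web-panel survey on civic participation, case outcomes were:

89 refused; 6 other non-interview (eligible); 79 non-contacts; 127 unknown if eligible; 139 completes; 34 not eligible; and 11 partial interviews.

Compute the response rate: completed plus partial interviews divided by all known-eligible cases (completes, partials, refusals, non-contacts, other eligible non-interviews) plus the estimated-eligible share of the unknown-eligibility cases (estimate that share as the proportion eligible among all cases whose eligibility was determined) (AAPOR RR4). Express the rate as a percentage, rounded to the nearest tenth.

34.2%

Top → 139 + 11 = 150
Known eligible → 139 + 11 + 89 + 79 + 6 = 324
e = 324 / (324 + 34) = 324 / 358 = 0.9050
Eligible share of unknowns → 0.9050 × 127 = 114.94
Base → 324 + 114.94 = 438.94
RR4 = 150 / 438.94 = 0.3417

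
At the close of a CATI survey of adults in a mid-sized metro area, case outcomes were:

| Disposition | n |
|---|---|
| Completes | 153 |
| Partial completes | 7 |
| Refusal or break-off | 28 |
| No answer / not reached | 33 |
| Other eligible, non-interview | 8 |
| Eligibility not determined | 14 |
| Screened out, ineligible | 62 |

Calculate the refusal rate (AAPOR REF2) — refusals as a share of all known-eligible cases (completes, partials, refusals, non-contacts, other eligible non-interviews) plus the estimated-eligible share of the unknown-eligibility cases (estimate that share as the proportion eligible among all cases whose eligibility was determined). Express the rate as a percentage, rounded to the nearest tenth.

11.7%

Top → 28
Determined eligible → 153 + 7 + 28 + 33 + 8 = 229
e = 229 / (229 + 62) = 229 / 291 = 0.7869
Estimated eligible among unknowns → 0.7869 × 14 = 11.02
Denominator → 229 + 11.02 = 240.02
REF2 = 28 / 240.02 = 0.1167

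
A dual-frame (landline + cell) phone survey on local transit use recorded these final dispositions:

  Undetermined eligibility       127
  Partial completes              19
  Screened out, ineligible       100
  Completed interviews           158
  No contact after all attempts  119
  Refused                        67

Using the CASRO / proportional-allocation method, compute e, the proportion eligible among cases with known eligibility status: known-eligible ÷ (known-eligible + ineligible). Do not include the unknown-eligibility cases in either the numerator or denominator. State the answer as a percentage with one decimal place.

78.4%

Known eligible = 158 + 19 + 67 + 119 = 363
e = 363 / (363 + 100) = 363 / 463 = 0.7840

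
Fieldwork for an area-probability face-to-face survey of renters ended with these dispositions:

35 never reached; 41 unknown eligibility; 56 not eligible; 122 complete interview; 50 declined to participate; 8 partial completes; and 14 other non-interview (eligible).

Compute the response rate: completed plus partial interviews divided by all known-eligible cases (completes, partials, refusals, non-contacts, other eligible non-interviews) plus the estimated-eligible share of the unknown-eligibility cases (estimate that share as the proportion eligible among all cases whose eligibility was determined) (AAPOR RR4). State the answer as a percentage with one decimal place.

Num → 122 + 8 = 130
Known eligible → 122 + 8 + 50 + 35 + 14 = 229
e = 229 / (229 + 56) = 229 / 285 = 0.8035
Estimated eligible among unknowns → 0.8035 × 41 = 32.94
Denom → 229 + 32.94 = 261.94
RR4 = 130 / 261.94 = 0.4963

49.6%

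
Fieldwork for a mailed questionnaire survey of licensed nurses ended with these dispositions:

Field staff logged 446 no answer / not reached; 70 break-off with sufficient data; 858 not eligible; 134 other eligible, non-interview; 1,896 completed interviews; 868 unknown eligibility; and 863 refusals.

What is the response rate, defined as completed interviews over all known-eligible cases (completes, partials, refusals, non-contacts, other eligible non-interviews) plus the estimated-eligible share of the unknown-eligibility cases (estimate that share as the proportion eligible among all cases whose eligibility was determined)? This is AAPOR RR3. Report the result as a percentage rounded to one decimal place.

Numerator → 1896
Eligible (known) → 1896 + 70 + 863 + 446 + 134 = 3409
e = 3409 / (3409 + 858) = 3409 / 4267 = 0.7989
Estimated eligible among unknowns → 0.7989 × 868 = 693.45
Denominator → 3409 + 693.45 = 4102.45
RR3 = 1896 / 4102.45 = 0.4622

46.2%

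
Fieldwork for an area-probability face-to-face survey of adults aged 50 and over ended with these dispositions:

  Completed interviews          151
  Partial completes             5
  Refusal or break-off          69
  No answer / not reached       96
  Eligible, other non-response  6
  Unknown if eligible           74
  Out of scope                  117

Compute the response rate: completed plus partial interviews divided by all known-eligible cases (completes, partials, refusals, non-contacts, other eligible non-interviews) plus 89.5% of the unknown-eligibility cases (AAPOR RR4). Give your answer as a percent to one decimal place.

39.7%

Numerator: 151 + 5 = 156
Determined eligible: 151 + 5 + 69 + 96 + 6 = 327
Eligible share of unknowns: 0.8950 × 74 = 66.23
Denom: 327 + 66.23 = 393.23
RR4 = 156 / 393.23 = 0.3967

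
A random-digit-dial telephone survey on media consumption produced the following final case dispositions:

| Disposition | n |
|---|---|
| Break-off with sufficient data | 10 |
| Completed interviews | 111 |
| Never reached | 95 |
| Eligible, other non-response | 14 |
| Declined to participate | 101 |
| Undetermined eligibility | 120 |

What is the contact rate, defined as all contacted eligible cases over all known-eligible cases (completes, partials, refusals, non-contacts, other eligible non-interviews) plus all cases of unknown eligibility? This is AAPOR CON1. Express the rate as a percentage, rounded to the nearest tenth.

Num = 111 + 10 + 101 + 14 = 236
Denom = 111 + 10 + 101 + 95 + 14 + 120 = 451
CON1 = 236 / 451 = 0.5233

52.3%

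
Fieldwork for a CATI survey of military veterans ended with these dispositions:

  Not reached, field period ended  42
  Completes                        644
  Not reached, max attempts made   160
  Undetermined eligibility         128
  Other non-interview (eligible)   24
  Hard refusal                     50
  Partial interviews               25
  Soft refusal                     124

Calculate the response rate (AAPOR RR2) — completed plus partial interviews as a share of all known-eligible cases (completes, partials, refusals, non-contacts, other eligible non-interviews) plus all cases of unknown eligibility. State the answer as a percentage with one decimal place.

Refusal or break-off = 50 + 124 = 174
No contact after all attempts = 42 + 160 = 202
Numerator = 644 + 25 = 669
Denominator = 644 + 25 + 174 + 202 + 24 + 128 = 1197
RR2 = 669 / 1197 = 0.5589

55.9%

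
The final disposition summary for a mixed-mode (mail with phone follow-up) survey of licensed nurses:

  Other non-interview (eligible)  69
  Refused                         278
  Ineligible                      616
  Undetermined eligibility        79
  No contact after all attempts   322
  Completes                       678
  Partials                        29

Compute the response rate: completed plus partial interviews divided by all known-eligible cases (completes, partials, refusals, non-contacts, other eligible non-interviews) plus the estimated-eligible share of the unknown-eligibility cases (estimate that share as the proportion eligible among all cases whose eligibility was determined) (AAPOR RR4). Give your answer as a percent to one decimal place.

49.4%

Numerator: 678 + 29 = 707
Known eligible: 678 + 29 + 278 + 322 + 69 = 1376
e = 1376 / (1376 + 616) = 1376 / 1992 = 0.6908
Eligible share of unknowns: 0.6908 × 79 = 54.57
Base: 1376 + 54.57 = 1430.57
RR4 = 707 / 1430.57 = 0.4942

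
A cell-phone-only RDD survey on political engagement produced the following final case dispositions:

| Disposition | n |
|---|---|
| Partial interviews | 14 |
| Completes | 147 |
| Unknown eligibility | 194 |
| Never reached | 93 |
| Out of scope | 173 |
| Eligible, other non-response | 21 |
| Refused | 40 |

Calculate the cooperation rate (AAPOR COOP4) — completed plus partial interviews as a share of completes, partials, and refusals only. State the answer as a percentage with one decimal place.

80.1%

Numerator → 147 + 14 = 161
Denominator → 147 + 14 + 40 = 201
COOP4 = 161 / 201 = 0.8010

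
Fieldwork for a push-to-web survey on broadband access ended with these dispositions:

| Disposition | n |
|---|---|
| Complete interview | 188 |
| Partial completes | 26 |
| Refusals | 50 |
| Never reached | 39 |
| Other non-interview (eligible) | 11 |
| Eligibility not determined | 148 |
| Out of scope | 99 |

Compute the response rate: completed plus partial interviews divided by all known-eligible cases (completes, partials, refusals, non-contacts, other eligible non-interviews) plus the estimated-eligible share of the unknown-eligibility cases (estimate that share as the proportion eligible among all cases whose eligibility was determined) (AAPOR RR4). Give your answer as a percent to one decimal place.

Numerator = 188 + 26 = 214
Determined eligible = 188 + 26 + 50 + 39 + 11 = 314
e = 314 / (314 + 99) = 314 / 413 = 0.7603
e × U = 0.7603 × 148 = 112.52
Denom = 314 + 112.52 = 426.52
RR4 = 214 / 426.52 = 0.5017

50.2%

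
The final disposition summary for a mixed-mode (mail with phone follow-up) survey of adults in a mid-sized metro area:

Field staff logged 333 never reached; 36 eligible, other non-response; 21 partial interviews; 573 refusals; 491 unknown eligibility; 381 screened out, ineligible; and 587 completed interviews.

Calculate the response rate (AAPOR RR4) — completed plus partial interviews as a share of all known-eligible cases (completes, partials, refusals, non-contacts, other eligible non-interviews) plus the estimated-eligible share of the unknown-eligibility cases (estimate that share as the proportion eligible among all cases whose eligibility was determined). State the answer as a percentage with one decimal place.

Numerator = 587 + 21 = 608
Determined eligible = 587 + 21 + 573 + 333 + 36 = 1550
e = 1550 / (1550 + 381) = 1550 / 1931 = 0.8027
Estimated eligible among unknowns = 0.8027 × 491 = 394.13
Denom = 1550 + 394.13 = 1944.13
RR4 = 608 / 1944.13 = 0.3127

31.3%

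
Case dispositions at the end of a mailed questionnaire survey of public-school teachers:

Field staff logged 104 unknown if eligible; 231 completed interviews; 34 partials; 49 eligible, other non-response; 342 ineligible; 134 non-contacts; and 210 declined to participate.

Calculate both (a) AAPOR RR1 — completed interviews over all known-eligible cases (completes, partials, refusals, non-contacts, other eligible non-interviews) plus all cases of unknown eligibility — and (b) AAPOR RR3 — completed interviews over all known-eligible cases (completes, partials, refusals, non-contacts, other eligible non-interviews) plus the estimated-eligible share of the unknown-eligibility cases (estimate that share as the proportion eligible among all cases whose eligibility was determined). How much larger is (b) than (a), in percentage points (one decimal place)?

1.5

Numerator → 231
Denom → 231 + 34 + 210 + 134 + 49 + 104 = 762
RR1 = 231 / 762 = 0.3031
Eligible (known) → 231 + 34 + 210 + 134 + 49 = 658
e = 658 / (658 + 342) = 658 / 1000 = 0.6580
e × U → 0.6580 × 104 = 68.43
Denom → 658 + 68.43 = 726.43
RR3 = 231 / 726.43 = 0.3180
Difference = 31.80 − 30.31 = 1.49 percentage points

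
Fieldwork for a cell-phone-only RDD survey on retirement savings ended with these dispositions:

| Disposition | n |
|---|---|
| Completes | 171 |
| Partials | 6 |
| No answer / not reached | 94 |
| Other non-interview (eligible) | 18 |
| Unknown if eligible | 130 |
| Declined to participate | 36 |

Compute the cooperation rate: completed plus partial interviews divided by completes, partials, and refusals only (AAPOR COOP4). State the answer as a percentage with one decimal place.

83.1%

Numerator: 171 + 6 = 177
Denom: 171 + 6 + 36 = 213
COOP4 = 177 / 213 = 0.8310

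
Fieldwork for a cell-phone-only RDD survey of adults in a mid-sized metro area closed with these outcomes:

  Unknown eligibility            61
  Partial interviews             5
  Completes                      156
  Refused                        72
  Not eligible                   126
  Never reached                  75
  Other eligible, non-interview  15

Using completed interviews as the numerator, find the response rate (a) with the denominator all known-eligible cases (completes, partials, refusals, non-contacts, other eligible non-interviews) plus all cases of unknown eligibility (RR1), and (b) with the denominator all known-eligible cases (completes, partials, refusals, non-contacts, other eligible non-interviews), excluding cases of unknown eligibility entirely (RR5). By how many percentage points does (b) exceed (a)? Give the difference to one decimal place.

Top → 156
Denominator → 156 + 5 + 72 + 75 + 15 + 61 = 384
RR1 = 156 / 384 = 0.4062
Denominator → 156 + 5 + 72 + 75 + 15 = 323
RR5 = 156 / 323 = 0.4830
Difference = 48.30 − 40.62 = 7.68 percentage points

7.7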